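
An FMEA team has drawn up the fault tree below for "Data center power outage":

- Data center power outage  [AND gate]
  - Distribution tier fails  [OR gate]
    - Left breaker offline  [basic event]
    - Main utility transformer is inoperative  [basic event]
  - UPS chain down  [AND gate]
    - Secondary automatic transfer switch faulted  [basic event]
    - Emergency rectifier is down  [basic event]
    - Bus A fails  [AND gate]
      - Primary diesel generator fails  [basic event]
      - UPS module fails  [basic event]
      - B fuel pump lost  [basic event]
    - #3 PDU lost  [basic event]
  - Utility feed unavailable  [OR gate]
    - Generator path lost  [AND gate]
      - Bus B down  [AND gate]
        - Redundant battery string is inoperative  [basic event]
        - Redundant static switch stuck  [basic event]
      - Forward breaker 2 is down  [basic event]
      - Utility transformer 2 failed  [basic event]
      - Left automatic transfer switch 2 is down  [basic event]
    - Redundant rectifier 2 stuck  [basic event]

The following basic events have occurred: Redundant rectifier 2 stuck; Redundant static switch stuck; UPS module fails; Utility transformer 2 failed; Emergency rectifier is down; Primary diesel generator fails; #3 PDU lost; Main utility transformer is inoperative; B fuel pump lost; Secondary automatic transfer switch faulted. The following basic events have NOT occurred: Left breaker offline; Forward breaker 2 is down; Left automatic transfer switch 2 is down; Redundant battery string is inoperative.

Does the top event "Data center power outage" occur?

Distribution tier fails [OR]: Left breaker offline=not, Main utility transformer is inoperative=occurs → at least one input occurs → occurs.
Bus A fails [AND]: Primary diesel generator fails=occurs, UPS module fails=occurs, B fuel pump lost=occurs → all inputs occur → occurs.
UPS chain down [AND]: Secondary automatic transfer switch faulted=occurs, Emergency rectifier is down=occurs, Bus A fails=occurs, #3 PDU lost=occurs → all inputs occur → occurs.
Bus B down [AND]: Redundant battery string is inoperative=not, Redundant static switch stuck=occurs → not all inputs occur → does not occur.
Generator path lost [AND]: Bus B down=not, Forward breaker 2 is down=not, Utility transformer 2 failed=occurs, Left automatic transfer switch 2 is down=not → not all inputs occur → does not occur.
Utility feed unavailable [OR]: Generator path lost=not, Redundant rectifier 2 stuck=occurs → at least one input occurs → occurs.
Data center power outage [AND]: Distribution tier fails=occurs, UPS chain down=occurs, Utility feed unavailable=occurs → all inputs occur → occurs.

Yes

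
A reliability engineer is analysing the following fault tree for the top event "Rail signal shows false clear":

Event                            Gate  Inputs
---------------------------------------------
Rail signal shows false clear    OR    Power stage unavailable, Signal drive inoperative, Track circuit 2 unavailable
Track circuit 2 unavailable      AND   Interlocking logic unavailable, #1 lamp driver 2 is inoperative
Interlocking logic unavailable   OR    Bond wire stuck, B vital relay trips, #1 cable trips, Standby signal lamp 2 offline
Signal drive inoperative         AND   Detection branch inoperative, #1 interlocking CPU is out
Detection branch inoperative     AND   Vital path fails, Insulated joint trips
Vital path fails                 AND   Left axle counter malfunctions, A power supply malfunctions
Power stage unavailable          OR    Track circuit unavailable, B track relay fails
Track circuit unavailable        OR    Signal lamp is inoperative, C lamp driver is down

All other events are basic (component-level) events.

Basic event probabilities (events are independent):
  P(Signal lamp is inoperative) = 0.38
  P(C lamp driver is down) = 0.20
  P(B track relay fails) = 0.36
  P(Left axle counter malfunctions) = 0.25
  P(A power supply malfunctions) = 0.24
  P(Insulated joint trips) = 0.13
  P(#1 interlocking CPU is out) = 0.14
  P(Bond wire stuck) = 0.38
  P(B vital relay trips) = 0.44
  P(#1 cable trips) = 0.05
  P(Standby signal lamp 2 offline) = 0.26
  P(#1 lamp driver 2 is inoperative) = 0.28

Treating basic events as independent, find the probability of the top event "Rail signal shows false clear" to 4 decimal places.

P(Track circuit unavailable) [OR] = 1 − (1−0.38) × (1−0.20) = 0.504000
P(Power stage unavailable) [OR] = 1 − (1−0.504000) × (1−0.36) = 0.682560
P(Vital path fails) [AND] = 0.25 × 0.24 = 0.060000
P(Detection branch inoperative) [AND] = 0.060000 × 0.13 = 0.007800
P(Signal drive inoperative) [AND] = 0.007800 × 0.14 = 0.001092
P(Interlocking logic unavailable) [OR] = 1 − (1−0.38) × (1−0.44) × (1−0.05) × (1−0.26) = 0.755918
P(Track circuit 2 unavailable) [AND] = 0.755918 × 0.28 = 0.211657
P(Rail signal shows false clear) [OR] = 1 − (1−0.682560) × (1−0.001092) × (1−0.211657) = 0.750022
Rounded to 4 decimal places: P(Rail signal shows false clear) ≈ 0.7500.

0.7500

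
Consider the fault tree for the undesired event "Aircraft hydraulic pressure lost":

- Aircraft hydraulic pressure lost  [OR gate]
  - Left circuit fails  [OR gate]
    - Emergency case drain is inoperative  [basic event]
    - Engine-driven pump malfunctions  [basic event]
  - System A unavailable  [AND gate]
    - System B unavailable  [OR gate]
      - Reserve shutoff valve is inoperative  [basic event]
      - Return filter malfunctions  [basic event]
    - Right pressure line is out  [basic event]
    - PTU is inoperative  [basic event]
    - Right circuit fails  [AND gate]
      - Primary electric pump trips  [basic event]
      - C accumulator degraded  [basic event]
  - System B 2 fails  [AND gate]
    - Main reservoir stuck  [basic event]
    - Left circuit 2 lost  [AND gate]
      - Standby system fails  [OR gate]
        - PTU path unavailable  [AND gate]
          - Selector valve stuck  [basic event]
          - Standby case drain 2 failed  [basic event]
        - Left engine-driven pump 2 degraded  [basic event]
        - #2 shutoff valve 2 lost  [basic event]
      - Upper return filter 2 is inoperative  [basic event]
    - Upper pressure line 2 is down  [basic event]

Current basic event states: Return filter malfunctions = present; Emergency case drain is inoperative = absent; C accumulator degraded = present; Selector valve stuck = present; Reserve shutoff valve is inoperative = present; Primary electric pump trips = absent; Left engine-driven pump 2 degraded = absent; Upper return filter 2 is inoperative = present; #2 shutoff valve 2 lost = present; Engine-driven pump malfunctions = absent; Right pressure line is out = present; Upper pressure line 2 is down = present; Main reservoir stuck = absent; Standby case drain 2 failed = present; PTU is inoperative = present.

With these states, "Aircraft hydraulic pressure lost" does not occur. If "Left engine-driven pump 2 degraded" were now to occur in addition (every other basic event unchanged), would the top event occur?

No

Counterfactual: set "Left engine-driven pump 2 degraded" to occurred.
Left circuit fails [OR]: Emergency case drain is inoperative=not, Engine-driven pump malfunctions=not → no input occurs → does not occur.
System B unavailable [OR]: Reserve shutoff valve is inoperative=occurs, Return filter malfunctions=occurs → at least one input occurs → occurs.
Right circuit fails [AND]: Primary electric pump trips=not, C accumulator degraded=occurs → not all inputs occur → does not occur.
System A unavailable [AND]: System B unavailable=occurs, Right pressure line is out=occurs, PTU is inoperative=occurs, Right circuit fails=not → not all inputs occur → does not occur.
PTU path unavailable [AND]: Selector valve stuck=occurs, Standby case drain 2 failed=occurs → all inputs occur → occurs.
Standby system fails [OR]: PTU path unavailable=occurs, Left engine-driven pump 2 degraded=occurs, #2 shutoff valve 2 lost=occurs → at least one input occurs → occurs.
Left circuit 2 lost [AND]: Standby system fails=occurs, Upper return filter 2 is inoperative=occurs → all inputs occur → occurs.
System B 2 fails [AND]: Main reservoir stuck=not, Left circuit 2 lost=occurs, Upper pressure line 2 is down=occurs → not all inputs occur → does not occur.
Aircraft hydraulic pressure lost [OR]: Left circuit fails=not, System A unavailable=not, System B 2 fails=not → no input occurs → does not occur.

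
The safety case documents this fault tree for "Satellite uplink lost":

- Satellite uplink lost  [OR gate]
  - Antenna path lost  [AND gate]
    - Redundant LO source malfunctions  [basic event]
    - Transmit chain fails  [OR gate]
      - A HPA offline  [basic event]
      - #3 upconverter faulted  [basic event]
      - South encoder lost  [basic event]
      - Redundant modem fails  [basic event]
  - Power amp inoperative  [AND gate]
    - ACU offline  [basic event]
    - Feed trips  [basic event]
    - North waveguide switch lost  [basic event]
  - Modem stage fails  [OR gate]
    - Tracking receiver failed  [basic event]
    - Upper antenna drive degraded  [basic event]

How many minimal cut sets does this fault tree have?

7

Transmit chain fails [OR]: union of children's cut sets → 4 cut set(s).
Antenna path lost [AND]: one cut set from each child combined → 1 × 4 = 4 cut set(s).
Power amp inoperative [AND]: one cut set from each child combined → 1 × 1 × 1 = 1 cut set(s).
Modem stage fails [OR]: union of children's cut sets → 2 cut set(s).
Satellite uplink lost [OR]: union of children's cut sets → 7 cut set(s).
Minimal cut sets: {A HPA offline, Redundant LO source malfunctions}; {#3 upconverter faulted, Redundant LO source malfunctions}; {Redundant LO source malfunctions, South encoder lost}; {Redundant LO source malfunctions, Redundant modem fails}; {ACU offline, Feed trips, North waveguide switch lost}; {Tracking receiver failed}; {Upper antenna drive degraded}.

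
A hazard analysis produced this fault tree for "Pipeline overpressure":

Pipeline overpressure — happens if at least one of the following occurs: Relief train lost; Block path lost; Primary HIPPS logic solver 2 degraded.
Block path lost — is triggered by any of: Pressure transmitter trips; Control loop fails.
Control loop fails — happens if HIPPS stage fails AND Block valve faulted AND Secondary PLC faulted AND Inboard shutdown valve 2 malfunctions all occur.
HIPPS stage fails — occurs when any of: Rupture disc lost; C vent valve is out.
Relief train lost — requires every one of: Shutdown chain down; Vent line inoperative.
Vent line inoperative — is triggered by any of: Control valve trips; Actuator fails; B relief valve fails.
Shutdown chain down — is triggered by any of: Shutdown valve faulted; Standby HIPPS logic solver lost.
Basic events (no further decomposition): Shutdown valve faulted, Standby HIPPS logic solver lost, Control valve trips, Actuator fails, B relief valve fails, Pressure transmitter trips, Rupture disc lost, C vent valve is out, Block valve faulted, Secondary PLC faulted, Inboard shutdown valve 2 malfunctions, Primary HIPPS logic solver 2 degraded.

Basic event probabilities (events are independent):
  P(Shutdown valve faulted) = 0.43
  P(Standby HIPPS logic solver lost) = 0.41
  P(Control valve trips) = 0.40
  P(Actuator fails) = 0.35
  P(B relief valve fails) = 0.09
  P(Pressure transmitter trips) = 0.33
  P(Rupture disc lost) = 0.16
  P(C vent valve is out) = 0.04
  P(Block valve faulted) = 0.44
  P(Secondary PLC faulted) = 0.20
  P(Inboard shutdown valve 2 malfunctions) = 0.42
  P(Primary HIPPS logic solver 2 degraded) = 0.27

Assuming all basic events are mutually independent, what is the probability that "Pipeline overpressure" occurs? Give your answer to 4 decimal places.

P(Shutdown chain down) [OR] = 1 − (1−0.43) × (1−0.41) = 0.663700
P(Vent line inoperative) [OR] = 1 − (1−0.40) × (1−0.35) × (1−0.09) = 0.645100
P(Relief train lost) [AND] = 0.663700 × 0.645100 = 0.428153
P(HIPPS stage fails) [OR] = 1 − (1−0.16) × (1−0.04) = 0.193600
P(Control loop fails) [AND] = 0.193600 × 0.44 × 0.20 × 0.42 = 0.007155
P(Block path lost) [OR] = 1 − (1−0.33) × (1−0.007155) = 0.334794
P(Pipeline overpressure) [OR] = 1 − (1−0.428153) × (1−0.334794) × (1−0.27) = 0.722311
Rounded to 4 decimal places: P(Pipeline overpressure) ≈ 0.7223.

0.7223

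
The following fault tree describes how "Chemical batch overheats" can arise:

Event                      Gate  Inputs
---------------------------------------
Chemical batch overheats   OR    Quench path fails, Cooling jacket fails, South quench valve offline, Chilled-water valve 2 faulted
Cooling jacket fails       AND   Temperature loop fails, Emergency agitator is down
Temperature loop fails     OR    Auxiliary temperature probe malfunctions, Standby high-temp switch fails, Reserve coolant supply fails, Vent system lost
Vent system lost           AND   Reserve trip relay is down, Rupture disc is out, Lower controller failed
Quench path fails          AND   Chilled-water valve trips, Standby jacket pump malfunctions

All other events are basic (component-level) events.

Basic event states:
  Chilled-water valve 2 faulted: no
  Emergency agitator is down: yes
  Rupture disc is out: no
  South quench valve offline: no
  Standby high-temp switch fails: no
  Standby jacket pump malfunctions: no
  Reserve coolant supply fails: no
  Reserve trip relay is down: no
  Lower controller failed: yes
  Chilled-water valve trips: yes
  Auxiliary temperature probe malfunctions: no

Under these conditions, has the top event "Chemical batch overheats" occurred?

No

Quench path fails [AND]: Chilled-water valve trips=occurs, Standby jacket pump malfunctions=not → not all inputs occur → does not occur.
Vent system lost [AND]: Reserve trip relay is down=not, Rupture disc is out=not, Lower controller failed=occurs → not all inputs occur → does not occur.
Temperature loop fails [OR]: Auxiliary temperature probe malfunctions=not, Standby high-temp switch fails=not, Reserve coolant supply fails=not, Vent system lost=not → no input occurs → does not occur.
Cooling jacket fails [AND]: Temperature loop fails=not, Emergency agitator is down=occurs → not all inputs occur → does not occur.
Chemical batch overheats [OR]: Quench path fails=not, Cooling jacket fails=not, South quench valve offline=not, Chilled-water valve 2 faulted=not → no input occurs → does not occur.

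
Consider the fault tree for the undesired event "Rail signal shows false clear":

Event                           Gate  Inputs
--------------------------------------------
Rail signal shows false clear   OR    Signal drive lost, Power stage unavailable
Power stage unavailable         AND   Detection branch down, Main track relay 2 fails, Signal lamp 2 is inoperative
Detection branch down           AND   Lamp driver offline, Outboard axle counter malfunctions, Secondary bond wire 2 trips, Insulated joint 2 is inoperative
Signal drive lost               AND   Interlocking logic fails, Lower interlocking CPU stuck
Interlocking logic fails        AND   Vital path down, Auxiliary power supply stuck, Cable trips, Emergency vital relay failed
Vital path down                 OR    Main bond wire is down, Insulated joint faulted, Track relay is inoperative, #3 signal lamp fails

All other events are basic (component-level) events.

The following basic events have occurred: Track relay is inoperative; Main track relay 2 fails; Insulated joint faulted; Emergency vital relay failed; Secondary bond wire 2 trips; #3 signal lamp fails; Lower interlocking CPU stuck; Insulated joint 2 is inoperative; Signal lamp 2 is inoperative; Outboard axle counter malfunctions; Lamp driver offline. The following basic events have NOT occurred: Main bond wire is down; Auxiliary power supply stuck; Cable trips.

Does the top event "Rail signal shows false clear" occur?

Yes

Vital path down [OR]: Main bond wire is down=not, Insulated joint faulted=occurs, Track relay is inoperative=occurs, #3 signal lamp fails=occurs → at least one input occurs → occurs.
Interlocking logic fails [AND]: Vital path down=occurs, Auxiliary power supply stuck=not, Cable trips=not, Emergency vital relay failed=occurs → not all inputs occur → does not occur.
Signal drive lost [AND]: Interlocking logic fails=not, Lower interlocking CPU stuck=occurs → not all inputs occur → does not occur.
Detection branch down [AND]: Lamp driver offline=occurs, Outboard axle counter malfunctions=occurs, Secondary bond wire 2 trips=occurs, Insulated joint 2 is inoperative=occurs → all inputs occur → occurs.
Power stage unavailable [AND]: Detection branch down=occurs, Main track relay 2 fails=occurs, Signal lamp 2 is inoperative=occurs → all inputs occur → occurs.
Rail signal shows false clear [OR]: Signal drive lost=not, Power stage unavailable=occurs → at least one input occurs → occurs.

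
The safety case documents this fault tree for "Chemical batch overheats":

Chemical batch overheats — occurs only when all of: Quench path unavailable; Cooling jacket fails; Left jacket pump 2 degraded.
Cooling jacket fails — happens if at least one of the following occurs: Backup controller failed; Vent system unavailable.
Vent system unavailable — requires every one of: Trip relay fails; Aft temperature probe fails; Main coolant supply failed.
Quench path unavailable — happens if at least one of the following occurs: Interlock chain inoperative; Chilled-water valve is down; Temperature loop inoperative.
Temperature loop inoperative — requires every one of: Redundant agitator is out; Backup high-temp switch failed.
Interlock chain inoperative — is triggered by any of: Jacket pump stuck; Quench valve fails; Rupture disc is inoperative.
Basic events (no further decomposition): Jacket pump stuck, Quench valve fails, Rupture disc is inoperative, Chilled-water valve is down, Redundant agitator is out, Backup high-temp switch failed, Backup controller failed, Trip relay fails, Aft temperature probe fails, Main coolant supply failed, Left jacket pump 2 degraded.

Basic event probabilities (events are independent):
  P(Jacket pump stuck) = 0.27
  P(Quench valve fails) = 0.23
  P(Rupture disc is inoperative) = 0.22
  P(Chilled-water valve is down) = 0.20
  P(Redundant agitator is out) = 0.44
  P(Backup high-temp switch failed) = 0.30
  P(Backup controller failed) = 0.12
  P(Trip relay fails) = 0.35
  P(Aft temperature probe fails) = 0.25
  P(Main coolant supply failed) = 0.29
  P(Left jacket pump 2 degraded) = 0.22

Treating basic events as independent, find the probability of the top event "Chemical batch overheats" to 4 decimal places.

P(Interlock chain inoperative) [OR] = 1 − (1−0.27) × (1−0.23) × (1−0.22) = 0.561562
P(Temperature loop inoperative) [AND] = 0.44 × 0.30 = 0.132000
P(Quench path unavailable) [OR] = 1 − (1−0.561562) × (1−0.20) × (1−0.132000) = 0.695549
P(Vent system unavailable) [AND] = 0.35 × 0.25 × 0.29 = 0.025375
P(Cooling jacket fails) [OR] = 1 − (1−0.12) × (1−0.025375) = 0.142330
P(Chemical batch overheats) [AND] = 0.695549 × 0.142330 × 0.22 = 0.021779
Rounded to 4 decimal places: P(Chemical batch overheats) ≈ 0.0218.

0.0218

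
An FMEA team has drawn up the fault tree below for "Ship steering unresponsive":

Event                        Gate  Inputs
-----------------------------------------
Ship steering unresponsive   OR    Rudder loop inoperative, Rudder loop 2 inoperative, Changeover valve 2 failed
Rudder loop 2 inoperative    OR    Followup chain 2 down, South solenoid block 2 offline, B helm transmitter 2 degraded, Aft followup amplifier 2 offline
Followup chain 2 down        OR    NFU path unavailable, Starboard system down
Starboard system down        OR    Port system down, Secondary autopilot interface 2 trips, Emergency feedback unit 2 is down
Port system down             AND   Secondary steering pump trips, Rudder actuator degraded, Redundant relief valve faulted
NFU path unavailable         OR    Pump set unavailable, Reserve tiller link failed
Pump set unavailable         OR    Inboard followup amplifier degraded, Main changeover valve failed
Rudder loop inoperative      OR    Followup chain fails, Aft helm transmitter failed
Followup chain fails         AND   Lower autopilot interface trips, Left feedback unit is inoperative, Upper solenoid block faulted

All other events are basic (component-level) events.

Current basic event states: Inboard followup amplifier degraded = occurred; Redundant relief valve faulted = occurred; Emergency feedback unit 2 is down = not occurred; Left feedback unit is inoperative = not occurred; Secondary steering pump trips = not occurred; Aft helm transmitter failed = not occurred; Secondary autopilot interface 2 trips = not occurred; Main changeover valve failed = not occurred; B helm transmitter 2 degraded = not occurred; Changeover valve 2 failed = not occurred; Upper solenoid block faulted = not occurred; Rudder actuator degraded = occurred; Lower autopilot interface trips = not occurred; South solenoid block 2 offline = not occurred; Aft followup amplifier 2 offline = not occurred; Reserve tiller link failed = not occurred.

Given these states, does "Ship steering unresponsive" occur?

Yes

Followup chain fails [AND]: Lower autopilot interface trips=not, Left feedback unit is inoperative=not, Upper solenoid block faulted=not → not all inputs occur → does not occur.
Rudder loop inoperative [OR]: Followup chain fails=not, Aft helm transmitter failed=not → no input occurs → does not occur.
Pump set unavailable [OR]: Inboard followup amplifier degraded=occurs, Main changeover valve failed=not → at least one input occurs → occurs.
NFU path unavailable [OR]: Pump set unavailable=occurs, Reserve tiller link failed=not → at least one input occurs → occurs.
Port system down [AND]: Secondary steering pump trips=not, Rudder actuator degraded=occurs, Redundant relief valve faulted=occurs → not all inputs occur → does not occur.
Starboard system down [OR]: Port system down=not, Secondary autopilot interface 2 trips=not, Emergency feedback unit 2 is down=not → no input occurs → does not occur.
Followup chain 2 down [OR]: NFU path unavailable=occurs, Starboard system down=not → at least one input occurs → occurs.
Rudder loop 2 inoperative [OR]: Followup chain 2 down=occurs, South solenoid block 2 offline=not, B helm transmitter 2 degraded=not, Aft followup amplifier 2 offline=not → at least one input occurs → occurs.
Ship steering unresponsive [OR]: Rudder loop inoperative=not, Rudder loop 2 inoperative=occurs, Changeover valve 2 failed=not → at least one input occurs → occurs.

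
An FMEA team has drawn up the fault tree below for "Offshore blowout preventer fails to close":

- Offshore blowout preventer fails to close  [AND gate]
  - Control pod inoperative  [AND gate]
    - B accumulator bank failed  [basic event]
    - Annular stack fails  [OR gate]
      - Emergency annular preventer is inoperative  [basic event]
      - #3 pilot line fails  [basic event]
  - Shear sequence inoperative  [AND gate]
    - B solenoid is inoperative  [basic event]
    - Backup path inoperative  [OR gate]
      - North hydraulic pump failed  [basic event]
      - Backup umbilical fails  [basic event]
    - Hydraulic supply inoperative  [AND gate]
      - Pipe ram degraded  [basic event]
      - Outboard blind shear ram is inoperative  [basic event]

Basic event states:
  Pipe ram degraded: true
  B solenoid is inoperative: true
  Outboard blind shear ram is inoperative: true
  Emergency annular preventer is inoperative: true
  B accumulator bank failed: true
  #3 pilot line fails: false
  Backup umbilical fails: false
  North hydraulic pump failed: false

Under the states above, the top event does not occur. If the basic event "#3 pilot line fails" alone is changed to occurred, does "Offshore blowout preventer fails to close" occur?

Counterfactual: set "#3 pilot line fails" to occurred.
Annular stack fails [OR]: Emergency annular preventer is inoperative=occurs, #3 pilot line fails=occurs → at least one input occurs → occurs.
Control pod inoperative [AND]: B accumulator bank failed=occurs, Annular stack fails=occurs → all inputs occur → occurs.
Backup path inoperative [OR]: North hydraulic pump failed=not, Backup umbilical fails=not → no input occurs → does not occur.
Hydraulic supply inoperative [AND]: Pipe ram degraded=occurs, Outboard blind shear ram is inoperative=occurs → all inputs occur → occurs.
Shear sequence inoperative [AND]: B solenoid is inoperative=occurs, Backup path inoperative=not, Hydraulic supply inoperative=occurs → not all inputs occur → does not occur.
Offshore blowout preventer fails to close [AND]: Control pod inoperative=occurs, Shear sequence inoperative=not → not all inputs occur → does not occur.

No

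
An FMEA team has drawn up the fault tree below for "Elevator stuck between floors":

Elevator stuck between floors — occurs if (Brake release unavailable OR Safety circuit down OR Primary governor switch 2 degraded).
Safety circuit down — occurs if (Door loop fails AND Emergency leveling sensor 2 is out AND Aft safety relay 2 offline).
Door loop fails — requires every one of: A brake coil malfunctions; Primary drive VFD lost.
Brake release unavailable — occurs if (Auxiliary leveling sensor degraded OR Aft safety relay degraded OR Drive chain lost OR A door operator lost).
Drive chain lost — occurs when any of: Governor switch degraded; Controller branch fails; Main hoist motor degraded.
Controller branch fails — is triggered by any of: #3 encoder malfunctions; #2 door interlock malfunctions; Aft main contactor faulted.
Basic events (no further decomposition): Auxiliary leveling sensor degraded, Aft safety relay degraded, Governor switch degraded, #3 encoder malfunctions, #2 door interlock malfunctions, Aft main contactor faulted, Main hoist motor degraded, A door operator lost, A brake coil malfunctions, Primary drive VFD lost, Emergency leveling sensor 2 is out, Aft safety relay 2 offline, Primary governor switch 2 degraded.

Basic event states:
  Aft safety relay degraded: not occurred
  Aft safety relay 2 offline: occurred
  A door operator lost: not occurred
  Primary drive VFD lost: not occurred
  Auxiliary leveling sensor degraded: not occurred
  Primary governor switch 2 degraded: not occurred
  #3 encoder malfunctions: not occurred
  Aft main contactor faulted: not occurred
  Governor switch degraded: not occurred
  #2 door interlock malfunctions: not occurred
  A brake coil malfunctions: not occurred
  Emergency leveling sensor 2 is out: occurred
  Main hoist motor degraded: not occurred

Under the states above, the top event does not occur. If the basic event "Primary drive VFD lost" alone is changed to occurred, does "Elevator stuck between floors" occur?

No

Counterfactual: set "Primary drive VFD lost" to occurred.
Controller branch fails [OR]: #3 encoder malfunctions=not, #2 door interlock malfunctions=not, Aft main contactor faulted=not → no input occurs → does not occur.
Drive chain lost [OR]: Governor switch degraded=not, Controller branch fails=not, Main hoist motor degraded=not → no input occurs → does not occur.
Brake release unavailable [OR]: Auxiliary leveling sensor degraded=not, Aft safety relay degraded=not, Drive chain lost=not, A door operator lost=not → no input occurs → does not occur.
Door loop fails [AND]: A brake coil malfunctions=not, Primary drive VFD lost=occurs → not all inputs occur → does not occur.
Safety circuit down [AND]: Door loop fails=not, Emergency leveling sensor 2 is out=occurs, Aft safety relay 2 offline=occurs → not all inputs occur → does not occur.
Elevator stuck between floors [OR]: Brake release unavailable=not, Safety circuit down=not, Primary governor switch 2 degraded=not → no input occurs → does not occur.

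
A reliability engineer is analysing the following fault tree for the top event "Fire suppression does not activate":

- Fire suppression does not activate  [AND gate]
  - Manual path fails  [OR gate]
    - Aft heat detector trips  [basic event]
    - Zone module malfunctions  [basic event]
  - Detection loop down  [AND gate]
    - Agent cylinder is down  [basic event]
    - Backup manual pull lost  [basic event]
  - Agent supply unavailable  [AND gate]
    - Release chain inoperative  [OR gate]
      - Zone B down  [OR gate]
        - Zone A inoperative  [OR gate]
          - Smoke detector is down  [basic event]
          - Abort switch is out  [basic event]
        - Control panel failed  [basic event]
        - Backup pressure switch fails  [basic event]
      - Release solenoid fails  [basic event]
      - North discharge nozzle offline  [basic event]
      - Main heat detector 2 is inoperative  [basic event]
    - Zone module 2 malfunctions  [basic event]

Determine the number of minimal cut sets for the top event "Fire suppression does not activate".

14

Manual path fails [OR]: union of children's cut sets → 2 cut set(s).
Detection loop down [AND]: one cut set from each child combined → 1 × 1 = 1 cut set(s).
Zone A inoperative [OR]: union of children's cut sets → 2 cut set(s).
Zone B down [OR]: union of children's cut sets → 4 cut set(s).
Release chain inoperative [OR]: union of children's cut sets → 7 cut set(s).
Agent supply unavailable [AND]: one cut set from each child combined → 7 × 1 = 7 cut set(s).
Fire suppression does not activate [AND]: one cut set from each child combined → 2 × 1 × 7 = 14 cut set(s).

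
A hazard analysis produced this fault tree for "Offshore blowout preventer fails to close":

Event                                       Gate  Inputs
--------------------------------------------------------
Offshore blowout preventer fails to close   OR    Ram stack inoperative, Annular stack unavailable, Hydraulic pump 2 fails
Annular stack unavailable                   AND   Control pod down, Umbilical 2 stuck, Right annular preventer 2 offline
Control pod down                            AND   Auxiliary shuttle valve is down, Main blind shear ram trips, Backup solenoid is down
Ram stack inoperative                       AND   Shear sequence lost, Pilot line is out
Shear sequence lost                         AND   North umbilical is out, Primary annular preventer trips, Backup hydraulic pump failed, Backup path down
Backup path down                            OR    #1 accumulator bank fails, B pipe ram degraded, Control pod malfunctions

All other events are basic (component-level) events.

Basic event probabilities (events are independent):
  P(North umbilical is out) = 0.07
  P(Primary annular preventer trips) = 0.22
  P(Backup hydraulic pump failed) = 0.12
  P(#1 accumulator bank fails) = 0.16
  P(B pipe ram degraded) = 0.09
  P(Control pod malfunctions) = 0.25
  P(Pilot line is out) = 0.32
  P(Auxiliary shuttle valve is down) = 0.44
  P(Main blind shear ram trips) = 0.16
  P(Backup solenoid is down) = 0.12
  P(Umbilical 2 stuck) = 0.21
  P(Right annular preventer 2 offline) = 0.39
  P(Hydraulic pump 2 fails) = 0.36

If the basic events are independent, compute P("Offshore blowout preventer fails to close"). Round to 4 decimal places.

P(Backup path down) [OR] = 1 − (1−0.16) × (1−0.09) × (1−0.25) = 0.426700
P(Shear sequence lost) [AND] = 0.07 × 0.22 × 0.12 × 0.426700 = 0.000789
P(Ram stack inoperative) [AND] = 0.000789 × 0.32 = 0.000252
P(Control pod down) [AND] = 0.44 × 0.16 × 0.12 = 0.008448
P(Annular stack unavailable) [AND] = 0.008448 × 0.21 × 0.39 = 0.000692
P(Offshore blowout preventer fails to close) [OR] = 1 − (1−0.000252) × (1−0.000692) × (1−0.36) = 0.360604
Rounded to 4 decimal places: P(Offshore blowout preventer fails to close) ≈ 0.3606.

0.3606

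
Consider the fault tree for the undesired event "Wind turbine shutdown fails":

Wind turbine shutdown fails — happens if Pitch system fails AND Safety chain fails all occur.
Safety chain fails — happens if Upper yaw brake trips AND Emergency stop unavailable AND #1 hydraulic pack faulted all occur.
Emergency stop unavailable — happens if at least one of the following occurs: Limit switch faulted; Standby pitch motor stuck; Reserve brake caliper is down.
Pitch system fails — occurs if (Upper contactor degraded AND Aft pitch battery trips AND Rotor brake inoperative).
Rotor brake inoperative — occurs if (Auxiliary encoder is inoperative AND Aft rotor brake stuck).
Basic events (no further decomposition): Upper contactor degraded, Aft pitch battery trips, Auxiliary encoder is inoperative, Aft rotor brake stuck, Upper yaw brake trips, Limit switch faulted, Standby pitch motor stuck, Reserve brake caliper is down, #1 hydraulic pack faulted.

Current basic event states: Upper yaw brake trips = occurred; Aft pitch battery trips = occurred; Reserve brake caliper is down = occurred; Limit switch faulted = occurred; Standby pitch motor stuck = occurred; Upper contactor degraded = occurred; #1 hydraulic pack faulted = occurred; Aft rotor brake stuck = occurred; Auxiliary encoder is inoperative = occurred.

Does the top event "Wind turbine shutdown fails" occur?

Rotor brake inoperative [AND]: Auxiliary encoder is inoperative=occurs, Aft rotor brake stuck=occurs → all inputs occur → occurs.
Pitch system fails [AND]: Upper contactor degraded=occurs, Aft pitch battery trips=occurs, Rotor brake inoperative=occurs → all inputs occur → occurs.
Emergency stop unavailable [OR]: Limit switch faulted=occurs, Standby pitch motor stuck=occurs, Reserve brake caliper is down=occurs → at least one input occurs → occurs.
Safety chain fails [AND]: Upper yaw brake trips=occurs, Emergency stop unavailable=occurs, #1 hydraulic pack faulted=occurs → all inputs occur → occurs.
Wind turbine shutdown fails [AND]: Pitch system fails=occurs, Safety chain fails=occurs → all inputs occur → occurs.

Yes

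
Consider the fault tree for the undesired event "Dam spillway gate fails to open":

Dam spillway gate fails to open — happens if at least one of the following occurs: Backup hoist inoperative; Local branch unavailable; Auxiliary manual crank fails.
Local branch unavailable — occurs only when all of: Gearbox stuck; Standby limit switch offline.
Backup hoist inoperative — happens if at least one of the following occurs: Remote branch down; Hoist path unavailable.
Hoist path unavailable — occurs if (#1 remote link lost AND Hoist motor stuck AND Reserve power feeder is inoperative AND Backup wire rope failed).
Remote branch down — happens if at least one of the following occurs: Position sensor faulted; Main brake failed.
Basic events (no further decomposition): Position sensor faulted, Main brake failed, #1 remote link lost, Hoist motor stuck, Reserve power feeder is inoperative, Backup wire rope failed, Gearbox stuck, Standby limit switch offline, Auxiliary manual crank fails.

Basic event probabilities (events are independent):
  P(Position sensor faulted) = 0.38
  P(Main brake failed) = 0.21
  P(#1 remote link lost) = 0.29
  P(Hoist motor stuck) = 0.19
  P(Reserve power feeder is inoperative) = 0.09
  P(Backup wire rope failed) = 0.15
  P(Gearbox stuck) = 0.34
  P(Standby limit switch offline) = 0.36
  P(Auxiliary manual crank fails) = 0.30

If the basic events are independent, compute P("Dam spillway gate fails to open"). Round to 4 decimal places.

P(Remote branch down) [OR] = 1 − (1−0.38) × (1−0.21) = 0.510200
P(Hoist path unavailable) [AND] = 0.29 × 0.19 × 0.09 × 0.15 = 0.000744
P(Backup hoist inoperative) [OR] = 1 − (1−0.510200) × (1−0.000744) = 0.510564
P(Local branch unavailable) [AND] = 0.34 × 0.36 = 0.122400
P(Dam spillway gate fails to open) [OR] = 1 − (1−0.510564) × (1−0.122400) × (1−0.30) = 0.699330
Rounded to 4 decimal places: P(Dam spillway gate fails to open) ≈ 0.6993.

0.6993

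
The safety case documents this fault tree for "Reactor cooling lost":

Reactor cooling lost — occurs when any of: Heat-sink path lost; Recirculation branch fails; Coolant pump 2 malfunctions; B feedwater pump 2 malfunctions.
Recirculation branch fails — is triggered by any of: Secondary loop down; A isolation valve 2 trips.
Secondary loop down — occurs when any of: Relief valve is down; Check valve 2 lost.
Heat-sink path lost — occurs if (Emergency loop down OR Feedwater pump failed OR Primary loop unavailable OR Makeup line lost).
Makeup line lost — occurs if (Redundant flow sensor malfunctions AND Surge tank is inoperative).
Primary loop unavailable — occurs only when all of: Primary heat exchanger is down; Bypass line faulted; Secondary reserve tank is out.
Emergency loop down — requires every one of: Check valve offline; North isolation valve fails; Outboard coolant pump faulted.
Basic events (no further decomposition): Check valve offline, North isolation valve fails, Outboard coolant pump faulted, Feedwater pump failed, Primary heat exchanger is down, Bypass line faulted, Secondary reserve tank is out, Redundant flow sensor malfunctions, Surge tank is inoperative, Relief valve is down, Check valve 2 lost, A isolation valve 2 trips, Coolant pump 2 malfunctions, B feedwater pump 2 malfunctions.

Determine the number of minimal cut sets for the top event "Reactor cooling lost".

Emergency loop down [AND]: one cut set from each child combined → 1 × 1 × 1 = 1 cut set(s).
Primary loop unavailable [AND]: one cut set from each child combined → 1 × 1 × 1 = 1 cut set(s).
Makeup line lost [AND]: one cut set from each child combined → 1 × 1 = 1 cut set(s).
Heat-sink path lost [OR]: union of children's cut sets → 4 cut set(s).
Secondary loop down [OR]: union of children's cut sets → 2 cut set(s).
Recirculation branch fails [OR]: union of children's cut sets → 3 cut set(s).
Reactor cooling lost [OR]: union of children's cut sets → 9 cut set(s).
Minimal cut sets: {Check valve offline, North isolation valve fails, Outboard coolant pump faulted}; {Feedwater pump failed}; {Bypass line faulted, Primary heat exchanger is down, Secondary reserve tank is out}; {Redundant flow sensor malfunctions, Surge tank is inoperative}; {Relief valve is down}; {Check valve 2 lost}; {A isolation valve 2 trips}; {Coolant pump 2 malfunctions}; {B feedwater pump 2 malfunctions}.

9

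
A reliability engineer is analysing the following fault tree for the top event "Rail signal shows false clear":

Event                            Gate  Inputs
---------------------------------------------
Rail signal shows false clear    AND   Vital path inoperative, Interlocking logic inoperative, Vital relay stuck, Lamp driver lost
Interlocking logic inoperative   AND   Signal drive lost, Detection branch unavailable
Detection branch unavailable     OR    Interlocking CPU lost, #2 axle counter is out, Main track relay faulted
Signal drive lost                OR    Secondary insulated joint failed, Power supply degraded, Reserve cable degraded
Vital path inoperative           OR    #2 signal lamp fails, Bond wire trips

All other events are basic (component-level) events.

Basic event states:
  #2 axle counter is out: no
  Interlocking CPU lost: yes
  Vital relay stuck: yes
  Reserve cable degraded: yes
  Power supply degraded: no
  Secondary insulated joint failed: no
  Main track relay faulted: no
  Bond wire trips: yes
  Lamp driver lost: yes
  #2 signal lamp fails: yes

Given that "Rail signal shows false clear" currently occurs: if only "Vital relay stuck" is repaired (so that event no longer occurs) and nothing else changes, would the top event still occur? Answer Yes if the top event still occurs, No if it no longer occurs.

No

Counterfactual: set "Vital relay stuck" to not occurred.
Vital path inoperative [OR]: #2 signal lamp fails=occurs, Bond wire trips=occurs → at least one input occurs → occurs.
Signal drive lost [OR]: Secondary insulated joint failed=not, Power supply degraded=not, Reserve cable degraded=occurs → at least one input occurs → occurs.
Detection branch unavailable [OR]: Interlocking CPU lost=occurs, #2 axle counter is out=not, Main track relay faulted=not → at least one input occurs → occurs.
Interlocking logic inoperative [AND]: Signal drive lost=occurs, Detection branch unavailable=occurs → all inputs occur → occurs.
Rail signal shows false clear [AND]: Vital path inoperative=occurs, Interlocking logic inoperative=occurs, Vital relay stuck=not, Lamp driver lost=occurs → not all inputs occur → does not occur.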